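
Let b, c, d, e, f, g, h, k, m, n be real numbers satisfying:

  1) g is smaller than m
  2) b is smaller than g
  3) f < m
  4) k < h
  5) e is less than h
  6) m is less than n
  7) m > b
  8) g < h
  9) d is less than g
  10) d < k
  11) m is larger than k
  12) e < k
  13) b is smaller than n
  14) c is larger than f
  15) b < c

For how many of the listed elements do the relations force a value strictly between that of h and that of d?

The relations place d below h. An element lies strictly between them when it is forced above d and also forced below h.
Above d: {g, k, m, n}. Below h: {b, e, g, k}.
Intersection: {g, k} — 2.

2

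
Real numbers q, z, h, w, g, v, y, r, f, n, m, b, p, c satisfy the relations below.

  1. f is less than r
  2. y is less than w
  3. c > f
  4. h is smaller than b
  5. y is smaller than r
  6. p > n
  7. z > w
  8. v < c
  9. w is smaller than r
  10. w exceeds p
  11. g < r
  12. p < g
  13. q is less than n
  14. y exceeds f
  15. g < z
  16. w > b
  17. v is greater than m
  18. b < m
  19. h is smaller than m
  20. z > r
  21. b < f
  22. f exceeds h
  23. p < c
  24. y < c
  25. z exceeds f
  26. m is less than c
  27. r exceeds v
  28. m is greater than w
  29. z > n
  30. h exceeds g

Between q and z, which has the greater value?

Link the given pairs in sequence: q < n; n < p; p < g; g < h; h < b; b < f; f < y; y < w; w < m; m < v; v < r; r < z.
Chaining these gives q < n < p < g < h < b < f < y < w < m < v < r < z.
So q < z; z is the larger of the two.

z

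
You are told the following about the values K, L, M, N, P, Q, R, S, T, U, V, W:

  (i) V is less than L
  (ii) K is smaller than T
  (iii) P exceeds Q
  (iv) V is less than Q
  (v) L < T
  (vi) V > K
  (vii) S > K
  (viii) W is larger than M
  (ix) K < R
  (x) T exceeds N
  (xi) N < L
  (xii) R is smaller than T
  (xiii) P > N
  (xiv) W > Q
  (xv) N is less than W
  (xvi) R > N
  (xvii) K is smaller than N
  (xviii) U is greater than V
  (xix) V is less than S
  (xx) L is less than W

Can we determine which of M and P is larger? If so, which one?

undetermined

Following every chain through M: above M we get W.
P is not reached, and no chain runs the other way from P to M.
So the given relations leave the order of M and P undetermined.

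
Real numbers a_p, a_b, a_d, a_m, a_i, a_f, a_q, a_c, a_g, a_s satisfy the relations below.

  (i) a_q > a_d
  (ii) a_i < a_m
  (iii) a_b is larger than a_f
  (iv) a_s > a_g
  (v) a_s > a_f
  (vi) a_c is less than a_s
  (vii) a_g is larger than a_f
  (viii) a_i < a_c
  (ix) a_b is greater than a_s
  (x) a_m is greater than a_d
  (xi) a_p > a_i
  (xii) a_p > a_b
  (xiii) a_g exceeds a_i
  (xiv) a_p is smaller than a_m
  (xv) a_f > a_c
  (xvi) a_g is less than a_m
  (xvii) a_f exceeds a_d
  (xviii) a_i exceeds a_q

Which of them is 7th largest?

a_c

Chaining the given pairs: a_d < a_q < a_i < a_c < a_f < a_g < a_s < a_b < a_p < a_m.
The 7th largest is a_c.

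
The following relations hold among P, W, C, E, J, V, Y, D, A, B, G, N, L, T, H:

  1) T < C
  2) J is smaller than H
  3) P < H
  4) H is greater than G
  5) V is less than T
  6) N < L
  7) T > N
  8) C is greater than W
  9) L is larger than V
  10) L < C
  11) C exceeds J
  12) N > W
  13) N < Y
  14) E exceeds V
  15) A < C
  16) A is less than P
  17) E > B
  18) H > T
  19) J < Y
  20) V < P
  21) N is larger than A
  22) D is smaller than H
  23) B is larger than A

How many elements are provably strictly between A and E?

1

Chaining upward from A reaches: P, N, Y, T, L, B, H, C.
Chaining downward from E reaches: V, B.
Strictly between A and E are those in both lists: B — 1 element.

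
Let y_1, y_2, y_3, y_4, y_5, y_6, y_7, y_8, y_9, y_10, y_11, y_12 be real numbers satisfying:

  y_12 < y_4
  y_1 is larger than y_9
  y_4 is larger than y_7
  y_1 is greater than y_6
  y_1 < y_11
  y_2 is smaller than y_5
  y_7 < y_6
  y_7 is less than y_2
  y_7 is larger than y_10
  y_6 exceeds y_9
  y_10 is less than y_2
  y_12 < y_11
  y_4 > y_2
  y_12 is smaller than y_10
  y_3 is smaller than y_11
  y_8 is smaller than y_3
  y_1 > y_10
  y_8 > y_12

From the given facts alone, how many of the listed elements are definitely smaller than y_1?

The elements the relations force below y_1 are y_12, y_10, y_9, y_7, y_6 — no chain reaches any other.
That is 5.

5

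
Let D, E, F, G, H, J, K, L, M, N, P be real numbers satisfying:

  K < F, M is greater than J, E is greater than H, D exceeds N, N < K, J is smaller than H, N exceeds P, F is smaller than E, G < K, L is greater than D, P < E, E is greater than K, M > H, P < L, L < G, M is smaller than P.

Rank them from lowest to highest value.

J < H < M < P < N < D < L < G < K < F < E

Nothing is placed below J, so it is least; from there J < H; H < M; M < P; P < N; N < D; D < L; L < G; G < K; K < F; F < E, each given directly.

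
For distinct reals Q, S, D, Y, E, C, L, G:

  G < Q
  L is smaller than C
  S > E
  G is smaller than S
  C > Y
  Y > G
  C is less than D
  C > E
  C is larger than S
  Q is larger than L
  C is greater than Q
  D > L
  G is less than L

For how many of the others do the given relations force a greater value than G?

6

Directly above G: L, S, Y, Q.
One step further: C, D (6 so far).
Nothing else is reachable above G; 6 in all.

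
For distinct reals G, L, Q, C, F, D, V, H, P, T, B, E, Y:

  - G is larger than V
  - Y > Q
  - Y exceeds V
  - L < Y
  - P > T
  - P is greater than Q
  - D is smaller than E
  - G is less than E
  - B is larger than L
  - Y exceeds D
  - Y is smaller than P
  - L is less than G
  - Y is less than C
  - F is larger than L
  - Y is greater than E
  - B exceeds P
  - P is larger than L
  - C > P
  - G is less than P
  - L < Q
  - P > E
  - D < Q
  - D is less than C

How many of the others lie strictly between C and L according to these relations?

5

Chaining upward from L reaches: Q, G, E, Y, F, P, B.
Chaining downward from C reaches: D, Q, V, G, E, T, Y, P.
Strictly between L and C are those in both lists: Q, G, E, Y, P — 5 elements.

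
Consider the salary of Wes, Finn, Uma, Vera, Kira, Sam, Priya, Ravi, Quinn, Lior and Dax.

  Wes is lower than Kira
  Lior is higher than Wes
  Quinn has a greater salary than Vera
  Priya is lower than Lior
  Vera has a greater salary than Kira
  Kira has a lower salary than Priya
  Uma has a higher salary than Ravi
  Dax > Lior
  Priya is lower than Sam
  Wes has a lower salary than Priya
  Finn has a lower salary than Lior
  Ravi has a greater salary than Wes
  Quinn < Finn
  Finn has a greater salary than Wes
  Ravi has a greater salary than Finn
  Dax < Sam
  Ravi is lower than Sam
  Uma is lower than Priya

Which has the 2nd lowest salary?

Kira

The consecutive relations fix a unique order: Wes < Kira < Vera < Quinn < Finn < Ravi < Uma < Priya < Lior < Dax < Sam.
Counting 2 from the smallest end gives Kira.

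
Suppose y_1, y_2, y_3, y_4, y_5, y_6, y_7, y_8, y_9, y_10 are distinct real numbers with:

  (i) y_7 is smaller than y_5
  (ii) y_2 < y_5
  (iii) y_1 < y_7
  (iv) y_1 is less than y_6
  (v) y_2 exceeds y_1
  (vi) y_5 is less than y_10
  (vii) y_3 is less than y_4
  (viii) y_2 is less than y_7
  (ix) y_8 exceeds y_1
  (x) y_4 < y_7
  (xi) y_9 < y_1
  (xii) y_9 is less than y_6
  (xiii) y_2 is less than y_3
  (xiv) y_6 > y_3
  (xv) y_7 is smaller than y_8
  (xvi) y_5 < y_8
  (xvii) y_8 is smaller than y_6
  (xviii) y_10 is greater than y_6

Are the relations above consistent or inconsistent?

consistent

The single ordering y_9 < y_1 < y_2 < y_3 < y_4 < y_7 < y_5 < y_8 < y_6 < y_10 satisfies every listed relation, so no contradiction arises.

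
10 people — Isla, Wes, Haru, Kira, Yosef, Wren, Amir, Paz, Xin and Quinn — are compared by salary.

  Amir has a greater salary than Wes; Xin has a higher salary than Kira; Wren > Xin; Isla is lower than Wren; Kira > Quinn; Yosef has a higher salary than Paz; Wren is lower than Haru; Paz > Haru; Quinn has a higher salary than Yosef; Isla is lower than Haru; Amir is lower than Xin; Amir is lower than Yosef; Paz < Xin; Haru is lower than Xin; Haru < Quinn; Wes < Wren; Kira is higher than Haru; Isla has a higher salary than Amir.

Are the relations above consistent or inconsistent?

We have Wren < Haru stated directly, yet also Haru < Paz < Yosef < Quinn < Kira < Xin < Wren by chaining the others — so Haru < Wren. Contradiction.

inconsistent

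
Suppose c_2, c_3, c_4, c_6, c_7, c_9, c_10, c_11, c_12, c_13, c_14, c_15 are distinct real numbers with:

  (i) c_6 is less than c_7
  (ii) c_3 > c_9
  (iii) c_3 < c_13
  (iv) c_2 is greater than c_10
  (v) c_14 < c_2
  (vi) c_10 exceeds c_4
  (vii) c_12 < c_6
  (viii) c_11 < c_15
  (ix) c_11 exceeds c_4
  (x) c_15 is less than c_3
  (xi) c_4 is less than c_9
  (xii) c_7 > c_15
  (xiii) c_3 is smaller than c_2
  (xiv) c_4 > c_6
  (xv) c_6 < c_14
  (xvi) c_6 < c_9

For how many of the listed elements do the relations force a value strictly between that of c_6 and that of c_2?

The relations place c_6 below c_2. An element lies strictly between them when it is forced above c_6 and also forced below c_2.
Above c_6: {c_4, c_11, c_14, c_15, c_9, c_3, c_10, c_13, c_7}. Below c_2: {c_12, c_4, c_11, c_14, c_15, c_9, c_3, c_10}.
Intersection: {c_4, c_11, c_14, c_15, c_9, c_3, c_10} — 7.

7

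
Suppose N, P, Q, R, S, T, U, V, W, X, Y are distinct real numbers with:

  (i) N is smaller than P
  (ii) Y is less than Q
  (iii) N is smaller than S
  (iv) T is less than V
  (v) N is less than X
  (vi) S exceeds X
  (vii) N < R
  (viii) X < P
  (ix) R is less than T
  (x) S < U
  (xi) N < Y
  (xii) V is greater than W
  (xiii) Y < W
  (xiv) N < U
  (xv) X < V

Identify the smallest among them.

Y is not least since N < Y; X is not least since N < X; Q is not least since Y < Q; R is not least since N < R; S is not least since N < S; U is not least since N < U; T is not least since R < T; W is not least since Y < W; V is not least since T < V; P is not least since N < P.
Only N has nothing below it, so N is the smallest.

N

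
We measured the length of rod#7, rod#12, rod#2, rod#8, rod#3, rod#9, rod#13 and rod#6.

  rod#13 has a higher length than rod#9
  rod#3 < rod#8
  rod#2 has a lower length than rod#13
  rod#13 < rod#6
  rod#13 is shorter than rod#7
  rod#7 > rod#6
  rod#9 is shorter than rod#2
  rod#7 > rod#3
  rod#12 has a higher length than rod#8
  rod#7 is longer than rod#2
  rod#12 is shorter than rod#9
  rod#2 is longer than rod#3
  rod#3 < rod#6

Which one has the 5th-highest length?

Chaining the given pairs: rod#3 < rod#8 < rod#12 < rod#9 < rod#2 < rod#13 < rod#6 < rod#7.
The 5th largest is rod#9.

rod#9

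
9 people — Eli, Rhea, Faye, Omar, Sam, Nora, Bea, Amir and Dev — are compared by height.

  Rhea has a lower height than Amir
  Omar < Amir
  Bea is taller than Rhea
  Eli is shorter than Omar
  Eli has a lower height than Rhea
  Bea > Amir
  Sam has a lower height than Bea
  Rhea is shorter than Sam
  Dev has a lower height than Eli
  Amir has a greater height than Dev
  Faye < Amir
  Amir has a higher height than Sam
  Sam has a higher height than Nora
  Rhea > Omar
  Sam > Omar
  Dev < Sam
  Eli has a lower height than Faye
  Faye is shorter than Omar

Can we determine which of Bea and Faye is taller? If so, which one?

Bea

Link the given pairs in sequence: Faye < Omar; Omar < Rhea; Rhea < Sam; Sam < Amir; Amir < Bea.
Together: Faye < Omar < Rhea < Sam < Amir < Bea.
So Bea is taller.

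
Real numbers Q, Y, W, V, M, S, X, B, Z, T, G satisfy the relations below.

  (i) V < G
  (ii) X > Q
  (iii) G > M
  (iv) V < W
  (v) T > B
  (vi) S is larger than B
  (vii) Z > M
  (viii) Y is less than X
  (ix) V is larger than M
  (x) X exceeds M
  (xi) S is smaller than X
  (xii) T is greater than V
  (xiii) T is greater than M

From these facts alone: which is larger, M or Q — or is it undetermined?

Following every chain through M: above M we get V, Z, W, T, G, X.
Q is not reached, and no chain runs the other way from Q to M.
So the given relations leave the order of M and Q undetermined.

undetermined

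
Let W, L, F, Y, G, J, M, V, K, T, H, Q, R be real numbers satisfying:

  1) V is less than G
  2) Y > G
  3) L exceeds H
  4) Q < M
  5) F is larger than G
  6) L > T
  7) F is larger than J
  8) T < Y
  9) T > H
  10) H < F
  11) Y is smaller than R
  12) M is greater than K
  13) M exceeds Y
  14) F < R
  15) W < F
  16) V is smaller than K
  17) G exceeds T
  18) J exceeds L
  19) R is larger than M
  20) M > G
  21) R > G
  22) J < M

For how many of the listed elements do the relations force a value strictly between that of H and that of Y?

Chaining upward from H reaches: T, L, G, J, F, M, R.
Chaining downward from Y reaches: V, T, G.
Strictly between H and Y are those in both lists: T, G — 2 elements.

2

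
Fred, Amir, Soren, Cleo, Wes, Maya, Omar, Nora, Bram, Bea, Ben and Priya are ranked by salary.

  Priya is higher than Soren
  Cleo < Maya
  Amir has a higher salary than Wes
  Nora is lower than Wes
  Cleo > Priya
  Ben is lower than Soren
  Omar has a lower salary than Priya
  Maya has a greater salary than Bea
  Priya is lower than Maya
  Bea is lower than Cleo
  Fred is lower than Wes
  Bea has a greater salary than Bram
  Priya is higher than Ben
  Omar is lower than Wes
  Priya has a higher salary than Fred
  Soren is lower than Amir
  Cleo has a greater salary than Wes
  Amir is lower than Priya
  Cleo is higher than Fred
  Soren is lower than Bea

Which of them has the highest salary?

Maya

Omar is not greatest since Omar < Priya; Ben is not greatest since Ben < Priya; Soren is not greatest since Soren < Bea; Fred is not greatest since Fred < Cleo; Nora is not greatest since Nora < Wes; Bram is not greatest since Bram < Bea; Wes is not greatest since Wes < Amir; Amir is not greatest since Amir < Priya; Bea is not greatest since Bea < Maya; Priya is not greatest since Priya < Maya; Cleo is not greatest since Cleo < Maya.
Only Maya has nothing above it, so Maya is the highest salary.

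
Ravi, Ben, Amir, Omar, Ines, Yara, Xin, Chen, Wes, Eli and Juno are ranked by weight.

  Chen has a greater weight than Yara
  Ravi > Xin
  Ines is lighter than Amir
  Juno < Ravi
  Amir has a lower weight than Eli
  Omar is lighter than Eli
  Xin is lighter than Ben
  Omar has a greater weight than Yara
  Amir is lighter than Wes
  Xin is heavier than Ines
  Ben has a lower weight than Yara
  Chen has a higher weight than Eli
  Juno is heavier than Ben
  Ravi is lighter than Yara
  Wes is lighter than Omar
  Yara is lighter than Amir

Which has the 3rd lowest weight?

Piecing the relations together gives one ordering: Ines < Xin < Ben < Juno < Ravi < Yara < Amir < Wes < Omar < Eli < Chen.
Counting 3 from the smallest end gives Ben.

Ben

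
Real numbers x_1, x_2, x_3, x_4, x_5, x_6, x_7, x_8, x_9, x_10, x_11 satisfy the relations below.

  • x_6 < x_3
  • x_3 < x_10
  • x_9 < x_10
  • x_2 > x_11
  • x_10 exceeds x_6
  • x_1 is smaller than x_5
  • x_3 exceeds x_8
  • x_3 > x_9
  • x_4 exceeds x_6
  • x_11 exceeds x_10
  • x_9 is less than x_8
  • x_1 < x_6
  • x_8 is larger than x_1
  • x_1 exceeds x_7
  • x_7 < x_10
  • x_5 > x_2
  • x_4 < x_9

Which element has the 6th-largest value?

The consecutive relations fix a unique order: x_7 < x_1 < x_6 < x_4 < x_9 < x_8 < x_3 < x_10 < x_11 < x_2 < x_5.
Counting 6 from the largest end gives x_8.

x_8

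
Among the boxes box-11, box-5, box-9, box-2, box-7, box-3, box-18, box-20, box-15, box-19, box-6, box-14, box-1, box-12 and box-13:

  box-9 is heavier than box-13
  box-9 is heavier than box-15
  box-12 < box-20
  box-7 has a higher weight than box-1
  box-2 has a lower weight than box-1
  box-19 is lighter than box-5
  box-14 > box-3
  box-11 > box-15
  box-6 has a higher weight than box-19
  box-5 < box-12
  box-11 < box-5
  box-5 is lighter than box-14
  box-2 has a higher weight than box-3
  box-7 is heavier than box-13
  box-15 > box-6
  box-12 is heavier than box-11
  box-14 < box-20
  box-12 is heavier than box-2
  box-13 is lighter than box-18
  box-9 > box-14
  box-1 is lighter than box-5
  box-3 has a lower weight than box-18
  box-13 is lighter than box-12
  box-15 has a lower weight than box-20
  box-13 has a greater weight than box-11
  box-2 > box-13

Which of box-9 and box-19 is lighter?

box-19 < box-6 < box-15 < box-11 < box-13 < box-2 < box-1 < box-5 < box-14 < box-9, by transitivity through box-6, box-15, box-11, box-13, box-2, box-1, box-5, box-14.
So box-19 < box-9; box-19 is the lighter of the two.

box-19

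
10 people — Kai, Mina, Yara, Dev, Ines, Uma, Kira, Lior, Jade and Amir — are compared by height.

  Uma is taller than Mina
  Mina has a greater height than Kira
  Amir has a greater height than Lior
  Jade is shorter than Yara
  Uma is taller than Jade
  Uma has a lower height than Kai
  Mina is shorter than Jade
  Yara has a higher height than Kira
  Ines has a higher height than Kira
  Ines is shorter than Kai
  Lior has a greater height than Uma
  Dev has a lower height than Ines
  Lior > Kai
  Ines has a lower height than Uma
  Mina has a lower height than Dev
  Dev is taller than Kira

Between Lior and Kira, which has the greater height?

Following the relations from Kira: Kira < Mina < Dev < Ines < Uma < Kai < Lior.
So Kira < Lior; Lior is the taller of the two.

Lior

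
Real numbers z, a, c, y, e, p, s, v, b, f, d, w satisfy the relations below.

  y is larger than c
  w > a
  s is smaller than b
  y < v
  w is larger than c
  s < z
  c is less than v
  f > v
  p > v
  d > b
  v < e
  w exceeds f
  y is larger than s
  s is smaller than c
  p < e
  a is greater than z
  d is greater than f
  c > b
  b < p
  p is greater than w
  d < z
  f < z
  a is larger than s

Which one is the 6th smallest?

f

Chaining the given pairs: s < b < c < y < v < f < d < z < a < w < p < e.
The 6th smallest is f.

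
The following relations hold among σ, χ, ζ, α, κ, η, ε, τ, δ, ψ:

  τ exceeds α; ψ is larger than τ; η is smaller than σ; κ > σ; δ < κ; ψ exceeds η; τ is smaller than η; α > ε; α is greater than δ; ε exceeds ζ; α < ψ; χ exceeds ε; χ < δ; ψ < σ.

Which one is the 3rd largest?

ψ

The consecutive relations fix a unique order: ζ < ε < χ < δ < α < τ < η < ψ < σ < κ.
The 3rd largest is ψ.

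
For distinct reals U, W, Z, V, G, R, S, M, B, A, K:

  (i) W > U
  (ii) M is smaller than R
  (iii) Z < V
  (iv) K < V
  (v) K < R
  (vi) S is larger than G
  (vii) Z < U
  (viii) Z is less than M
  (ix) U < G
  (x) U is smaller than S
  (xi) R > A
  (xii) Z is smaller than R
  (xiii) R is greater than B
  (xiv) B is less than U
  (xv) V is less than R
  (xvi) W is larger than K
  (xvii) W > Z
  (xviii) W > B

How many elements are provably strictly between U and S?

1

The relations place U below S. An element lies strictly between them when it is forced above U and also forced below S.
Above U: {G, W}. Below S: {Z, B, G}.
Intersection: {G} — 1.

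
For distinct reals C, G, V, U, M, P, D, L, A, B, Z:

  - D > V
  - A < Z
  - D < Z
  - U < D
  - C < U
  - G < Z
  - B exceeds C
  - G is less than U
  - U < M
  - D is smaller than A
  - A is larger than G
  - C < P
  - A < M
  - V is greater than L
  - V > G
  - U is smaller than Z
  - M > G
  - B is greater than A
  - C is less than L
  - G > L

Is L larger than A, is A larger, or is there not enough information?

A

L < G and G < V give L < V.
With V < D: L < G < V < D.
With D < A: L < G < V < D < A.
So A is larger.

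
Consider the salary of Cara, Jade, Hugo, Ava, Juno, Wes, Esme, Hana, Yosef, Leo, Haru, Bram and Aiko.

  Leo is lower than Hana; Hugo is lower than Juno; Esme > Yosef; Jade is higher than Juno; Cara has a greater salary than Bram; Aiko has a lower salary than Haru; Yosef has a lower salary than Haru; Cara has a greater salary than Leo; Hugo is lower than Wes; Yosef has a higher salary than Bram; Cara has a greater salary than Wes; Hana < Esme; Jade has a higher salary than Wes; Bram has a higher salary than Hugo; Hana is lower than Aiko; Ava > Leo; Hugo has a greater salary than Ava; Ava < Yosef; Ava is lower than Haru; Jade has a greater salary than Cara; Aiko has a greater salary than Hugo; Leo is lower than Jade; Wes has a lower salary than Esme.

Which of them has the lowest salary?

Leo

Chaining upward from Leo: directly above it, Ava, Cara, Hana, Jade; then Hugo, Yosef, Esme, Aiko, Haru; then Wes, Juno, Bram.
That covers every other element, and nothing is given below Leo, so Leo is the lowest salary.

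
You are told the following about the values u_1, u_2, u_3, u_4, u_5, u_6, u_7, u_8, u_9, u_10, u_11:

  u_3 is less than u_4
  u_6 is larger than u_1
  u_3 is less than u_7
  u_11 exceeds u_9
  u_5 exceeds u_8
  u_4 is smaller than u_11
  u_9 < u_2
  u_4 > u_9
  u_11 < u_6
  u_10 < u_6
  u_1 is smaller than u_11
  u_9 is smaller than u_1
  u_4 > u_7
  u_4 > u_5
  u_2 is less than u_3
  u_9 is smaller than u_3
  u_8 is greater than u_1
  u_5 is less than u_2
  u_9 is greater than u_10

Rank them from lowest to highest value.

The consecutive links are each given: u_10 < u_9; u_9 < u_1; u_1 < u_8; u_8 < u_5; u_5 < u_2; u_2 < u_3; u_3 < u_7; u_7 < u_4; u_4 < u_11; u_11 < u_6.

u_10 < u_9 < u_1 < u_8 < u_5 < u_2 < u_3 < u_7 < u_4 < u_11 < u_6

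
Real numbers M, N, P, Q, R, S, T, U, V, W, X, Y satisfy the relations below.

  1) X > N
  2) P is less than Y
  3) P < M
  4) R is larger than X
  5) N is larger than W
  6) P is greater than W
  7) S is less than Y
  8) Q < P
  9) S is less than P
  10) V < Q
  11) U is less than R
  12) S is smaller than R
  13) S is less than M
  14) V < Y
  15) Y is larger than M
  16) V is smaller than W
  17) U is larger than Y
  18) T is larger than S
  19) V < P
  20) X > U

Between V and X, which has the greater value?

Chaining the given relations: V < Q < P < M < Y < U < X.
So V < X; X is the larger of the two.

X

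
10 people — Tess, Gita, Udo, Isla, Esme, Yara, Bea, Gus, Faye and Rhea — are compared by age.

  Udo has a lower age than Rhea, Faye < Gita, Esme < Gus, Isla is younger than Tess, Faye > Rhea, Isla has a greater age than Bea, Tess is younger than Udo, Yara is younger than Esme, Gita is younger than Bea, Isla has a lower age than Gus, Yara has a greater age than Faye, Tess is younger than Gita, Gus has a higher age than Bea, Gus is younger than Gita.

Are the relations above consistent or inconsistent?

inconsistent

We have Gita < Bea stated directly, yet also Bea < Isla < Tess < Udo < Rhea < Faye < Yara < Esme < Gus < Gita by chaining the others — so Bea < Gita. Contradiction.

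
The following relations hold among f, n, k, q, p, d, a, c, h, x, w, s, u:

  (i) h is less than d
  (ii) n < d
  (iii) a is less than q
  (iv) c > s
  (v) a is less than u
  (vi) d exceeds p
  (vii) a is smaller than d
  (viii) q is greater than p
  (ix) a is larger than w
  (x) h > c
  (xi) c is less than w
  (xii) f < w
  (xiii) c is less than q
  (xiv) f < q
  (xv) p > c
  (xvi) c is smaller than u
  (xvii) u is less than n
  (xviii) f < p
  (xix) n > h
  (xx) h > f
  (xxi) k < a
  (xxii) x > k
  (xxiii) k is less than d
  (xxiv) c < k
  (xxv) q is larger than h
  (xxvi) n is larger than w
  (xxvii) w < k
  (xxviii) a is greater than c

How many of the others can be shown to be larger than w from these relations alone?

The elements the relations force above w are k, a, q, u, n, x, d — no chain reaches any other.
That is 7.

7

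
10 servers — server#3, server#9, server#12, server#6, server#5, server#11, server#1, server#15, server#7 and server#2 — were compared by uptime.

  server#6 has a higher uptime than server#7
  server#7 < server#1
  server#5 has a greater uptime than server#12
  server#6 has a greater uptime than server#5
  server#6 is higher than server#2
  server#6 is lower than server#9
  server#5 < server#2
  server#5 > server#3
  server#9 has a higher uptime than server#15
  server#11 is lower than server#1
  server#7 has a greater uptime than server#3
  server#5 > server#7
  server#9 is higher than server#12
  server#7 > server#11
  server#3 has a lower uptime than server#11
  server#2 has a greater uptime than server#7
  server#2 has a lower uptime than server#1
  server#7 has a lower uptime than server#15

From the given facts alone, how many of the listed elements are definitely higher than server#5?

4

The elements the relations force above server#5 are server#2, server#1, server#6, server#9 — no chain reaches any other.
That is 4.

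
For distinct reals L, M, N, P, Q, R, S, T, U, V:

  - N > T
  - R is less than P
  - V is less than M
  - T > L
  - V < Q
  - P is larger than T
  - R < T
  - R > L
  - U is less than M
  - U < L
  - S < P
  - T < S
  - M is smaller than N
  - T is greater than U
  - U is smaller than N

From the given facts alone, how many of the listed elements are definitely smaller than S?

4

The elements the relations force below S are U, L, R, T — no chain reaches any other.
That is 4.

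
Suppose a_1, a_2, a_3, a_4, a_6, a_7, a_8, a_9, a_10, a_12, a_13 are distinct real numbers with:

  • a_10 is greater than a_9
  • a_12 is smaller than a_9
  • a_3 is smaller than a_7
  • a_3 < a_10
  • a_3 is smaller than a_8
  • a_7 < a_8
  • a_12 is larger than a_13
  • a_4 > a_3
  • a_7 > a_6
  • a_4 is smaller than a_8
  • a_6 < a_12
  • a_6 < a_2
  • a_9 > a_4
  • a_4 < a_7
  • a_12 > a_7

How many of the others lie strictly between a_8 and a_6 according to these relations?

Chaining upward from a_6 reaches: a_7, a_12, a_2, a_9, a_10.
Chaining downward from a_8 reaches: a_3, a_4, a_7.
Strictly between a_6 and a_8 are those in both lists: a_7 — 1 element.

1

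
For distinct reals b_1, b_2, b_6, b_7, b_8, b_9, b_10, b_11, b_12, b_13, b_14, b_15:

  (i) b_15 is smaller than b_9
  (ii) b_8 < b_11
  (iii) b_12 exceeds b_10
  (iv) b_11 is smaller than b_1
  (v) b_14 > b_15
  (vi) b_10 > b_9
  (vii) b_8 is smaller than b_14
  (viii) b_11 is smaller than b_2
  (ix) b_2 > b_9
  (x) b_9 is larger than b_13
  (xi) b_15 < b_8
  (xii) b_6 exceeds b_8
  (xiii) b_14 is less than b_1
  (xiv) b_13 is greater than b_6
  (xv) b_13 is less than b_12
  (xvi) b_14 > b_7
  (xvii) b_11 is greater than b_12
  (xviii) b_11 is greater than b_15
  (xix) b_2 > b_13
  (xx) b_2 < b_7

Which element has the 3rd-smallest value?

Chaining the given pairs: b_15 < b_8 < b_6 < b_13 < b_9 < b_10 < b_12 < b_11 < b_2 < b_7 < b_14 < b_1.
The 3rd smallest is b_6.

b_6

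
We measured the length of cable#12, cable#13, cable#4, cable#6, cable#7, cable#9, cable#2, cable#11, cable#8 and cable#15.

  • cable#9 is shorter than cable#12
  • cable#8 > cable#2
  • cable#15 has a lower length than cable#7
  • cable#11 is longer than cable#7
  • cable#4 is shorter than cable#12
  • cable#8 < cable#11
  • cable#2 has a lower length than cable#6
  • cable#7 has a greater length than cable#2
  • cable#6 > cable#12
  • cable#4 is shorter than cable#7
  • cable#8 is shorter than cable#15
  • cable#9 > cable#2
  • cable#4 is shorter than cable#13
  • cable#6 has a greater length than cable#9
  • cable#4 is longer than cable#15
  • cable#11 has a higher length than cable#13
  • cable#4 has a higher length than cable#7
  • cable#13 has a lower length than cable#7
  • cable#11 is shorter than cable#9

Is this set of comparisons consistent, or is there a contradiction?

We have cable#7 < cable#4 stated directly, yet also cable#4 < cable#13 < cable#7 by chaining the others — so cable#4 < cable#7. Contradiction.

inconsistent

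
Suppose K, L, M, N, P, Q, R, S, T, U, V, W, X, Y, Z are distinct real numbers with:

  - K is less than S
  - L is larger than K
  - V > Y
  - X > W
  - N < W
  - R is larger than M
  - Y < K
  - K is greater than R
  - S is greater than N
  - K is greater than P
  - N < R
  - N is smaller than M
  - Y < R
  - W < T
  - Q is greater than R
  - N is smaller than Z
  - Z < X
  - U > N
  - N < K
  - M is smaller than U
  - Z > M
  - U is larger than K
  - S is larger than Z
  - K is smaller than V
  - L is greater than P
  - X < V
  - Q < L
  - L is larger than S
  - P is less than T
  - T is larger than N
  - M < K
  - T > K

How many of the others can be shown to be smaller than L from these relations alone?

9

Directly below L: P, K, Q, S.
One step further: N, M, Y, Z, R (9 so far).
No other element is forced below L by the given relations, so the count is 9.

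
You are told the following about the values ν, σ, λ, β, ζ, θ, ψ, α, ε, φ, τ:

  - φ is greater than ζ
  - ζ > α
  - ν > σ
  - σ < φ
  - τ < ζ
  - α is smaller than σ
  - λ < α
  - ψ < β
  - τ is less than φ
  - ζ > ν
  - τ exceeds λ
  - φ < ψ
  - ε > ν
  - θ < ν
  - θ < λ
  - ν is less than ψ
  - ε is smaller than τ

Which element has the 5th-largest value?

τ

Chaining the given pairs: θ < λ < α < σ < ν < ε < τ < ζ < φ < ψ < β.
The 5th largest is τ.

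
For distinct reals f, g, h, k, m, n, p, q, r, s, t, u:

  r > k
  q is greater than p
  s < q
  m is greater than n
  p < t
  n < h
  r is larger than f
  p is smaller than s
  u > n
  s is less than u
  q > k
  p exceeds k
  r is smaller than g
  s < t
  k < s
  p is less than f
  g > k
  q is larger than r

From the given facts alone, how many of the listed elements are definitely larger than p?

7

The elements the relations force above p are s, f, r, q, t, g, u — no chain reaches any other.
That is 7.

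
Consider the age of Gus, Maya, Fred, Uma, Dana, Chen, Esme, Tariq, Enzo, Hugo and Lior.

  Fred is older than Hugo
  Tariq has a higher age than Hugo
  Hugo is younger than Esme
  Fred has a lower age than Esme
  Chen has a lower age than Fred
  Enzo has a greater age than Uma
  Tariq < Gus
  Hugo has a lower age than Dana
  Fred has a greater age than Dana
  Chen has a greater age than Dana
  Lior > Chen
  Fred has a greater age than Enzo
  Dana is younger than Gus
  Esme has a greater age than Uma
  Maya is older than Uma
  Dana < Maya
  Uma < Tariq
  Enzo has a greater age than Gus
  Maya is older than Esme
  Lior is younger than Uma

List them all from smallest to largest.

Nothing is placed below Hugo, so it is least; from there Hugo < Dana; Dana < Chen; Chen < Lior; Lior < Uma; Uma < Tariq; Tariq < Gus; Gus < Enzo; Enzo < Fred; Fred < Esme; Esme < Maya, each given directly.

Hugo < Dana < Chen < Lior < Uma < Tariq < Gus < Enzo < Fred < Esme < Maya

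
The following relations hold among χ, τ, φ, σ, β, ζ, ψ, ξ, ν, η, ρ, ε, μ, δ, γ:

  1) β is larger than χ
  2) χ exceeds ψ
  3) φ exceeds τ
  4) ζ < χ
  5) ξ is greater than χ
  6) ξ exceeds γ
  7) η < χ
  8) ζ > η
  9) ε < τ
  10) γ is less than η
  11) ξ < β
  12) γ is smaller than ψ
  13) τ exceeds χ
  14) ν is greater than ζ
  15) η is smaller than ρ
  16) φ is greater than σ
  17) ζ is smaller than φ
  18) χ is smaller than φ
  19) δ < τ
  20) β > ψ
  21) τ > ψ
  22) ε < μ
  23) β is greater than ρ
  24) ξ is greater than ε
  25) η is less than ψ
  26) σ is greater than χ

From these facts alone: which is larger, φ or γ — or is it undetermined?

γ < ψ < χ < σ < φ, by transitivity through ψ, χ, σ.
So φ is larger.

φ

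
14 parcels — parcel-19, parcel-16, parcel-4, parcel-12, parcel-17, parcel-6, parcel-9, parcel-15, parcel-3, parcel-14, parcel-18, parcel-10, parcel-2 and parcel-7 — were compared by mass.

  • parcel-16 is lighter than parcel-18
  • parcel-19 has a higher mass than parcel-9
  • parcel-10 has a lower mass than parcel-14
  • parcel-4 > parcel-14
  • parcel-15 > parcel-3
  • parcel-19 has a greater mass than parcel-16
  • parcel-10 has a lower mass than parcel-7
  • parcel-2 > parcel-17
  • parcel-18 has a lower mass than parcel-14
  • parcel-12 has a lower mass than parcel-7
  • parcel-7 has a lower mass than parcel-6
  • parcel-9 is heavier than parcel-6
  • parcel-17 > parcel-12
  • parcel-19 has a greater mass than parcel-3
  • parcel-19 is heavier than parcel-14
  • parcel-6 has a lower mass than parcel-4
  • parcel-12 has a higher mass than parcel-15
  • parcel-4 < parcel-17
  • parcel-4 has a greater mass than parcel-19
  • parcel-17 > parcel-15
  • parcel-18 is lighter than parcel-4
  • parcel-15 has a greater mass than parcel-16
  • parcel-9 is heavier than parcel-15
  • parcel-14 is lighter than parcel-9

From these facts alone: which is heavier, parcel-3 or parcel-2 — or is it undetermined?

parcel-2

The relevant relations are parcel-3 < parcel-15; parcel-15 < parcel-12; parcel-12 < parcel-7; parcel-7 < parcel-6; parcel-6 < parcel-9; parcel-9 < parcel-19; parcel-19 < parcel-4; parcel-4 < parcel-17; parcel-17 < parcel-2.
Together: parcel-3 < parcel-15 < parcel-12 < parcel-7 < parcel-6 < parcel-9 < parcel-19 < parcel-4 < parcel-17 < parcel-2.
So parcel-2 is heavier.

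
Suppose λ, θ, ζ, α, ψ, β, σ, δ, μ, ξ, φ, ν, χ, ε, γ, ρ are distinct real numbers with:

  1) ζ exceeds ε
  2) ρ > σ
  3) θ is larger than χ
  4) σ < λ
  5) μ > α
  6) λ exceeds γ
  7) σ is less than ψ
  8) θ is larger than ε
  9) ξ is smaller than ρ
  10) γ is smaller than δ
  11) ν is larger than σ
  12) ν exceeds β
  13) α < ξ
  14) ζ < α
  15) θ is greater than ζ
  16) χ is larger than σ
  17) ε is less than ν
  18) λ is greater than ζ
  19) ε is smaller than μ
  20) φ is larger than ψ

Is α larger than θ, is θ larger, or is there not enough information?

undetermined

Following every chain through α: above α we get μ, ξ, ρ; below α we get ε, ζ.
θ is not reached, and no chain runs the other way from θ to α.
So the given relations leave the order of α and θ undetermined.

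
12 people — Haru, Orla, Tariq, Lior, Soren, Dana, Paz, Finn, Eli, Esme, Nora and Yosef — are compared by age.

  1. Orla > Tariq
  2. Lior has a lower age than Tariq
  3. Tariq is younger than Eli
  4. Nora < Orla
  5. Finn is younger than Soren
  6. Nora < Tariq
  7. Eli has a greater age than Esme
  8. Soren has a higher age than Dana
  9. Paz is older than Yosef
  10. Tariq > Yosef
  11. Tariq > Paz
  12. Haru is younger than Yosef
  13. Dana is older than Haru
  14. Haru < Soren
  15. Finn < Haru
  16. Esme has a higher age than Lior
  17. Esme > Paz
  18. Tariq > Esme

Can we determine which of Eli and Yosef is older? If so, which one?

Eli

The relevant relations are Yosef < Paz; Paz < Esme; Esme < Tariq; Tariq < Eli.
Chaining these gives Yosef < Paz < Esme < Tariq < Eli.
So Eli is older.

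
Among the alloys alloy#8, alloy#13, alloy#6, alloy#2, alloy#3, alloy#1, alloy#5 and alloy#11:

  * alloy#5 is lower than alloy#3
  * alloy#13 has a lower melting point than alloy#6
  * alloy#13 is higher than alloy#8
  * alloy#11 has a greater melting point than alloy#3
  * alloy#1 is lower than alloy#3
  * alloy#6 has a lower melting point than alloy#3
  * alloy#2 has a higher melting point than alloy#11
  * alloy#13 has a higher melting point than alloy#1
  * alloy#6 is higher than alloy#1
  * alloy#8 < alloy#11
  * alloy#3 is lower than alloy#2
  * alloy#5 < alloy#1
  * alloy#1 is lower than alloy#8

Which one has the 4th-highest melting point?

Chaining the given pairs: alloy#5 < alloy#1 < alloy#8 < alloy#13 < alloy#6 < alloy#3 < alloy#11 < alloy#2.
The 4th largest is alloy#6.

alloy#6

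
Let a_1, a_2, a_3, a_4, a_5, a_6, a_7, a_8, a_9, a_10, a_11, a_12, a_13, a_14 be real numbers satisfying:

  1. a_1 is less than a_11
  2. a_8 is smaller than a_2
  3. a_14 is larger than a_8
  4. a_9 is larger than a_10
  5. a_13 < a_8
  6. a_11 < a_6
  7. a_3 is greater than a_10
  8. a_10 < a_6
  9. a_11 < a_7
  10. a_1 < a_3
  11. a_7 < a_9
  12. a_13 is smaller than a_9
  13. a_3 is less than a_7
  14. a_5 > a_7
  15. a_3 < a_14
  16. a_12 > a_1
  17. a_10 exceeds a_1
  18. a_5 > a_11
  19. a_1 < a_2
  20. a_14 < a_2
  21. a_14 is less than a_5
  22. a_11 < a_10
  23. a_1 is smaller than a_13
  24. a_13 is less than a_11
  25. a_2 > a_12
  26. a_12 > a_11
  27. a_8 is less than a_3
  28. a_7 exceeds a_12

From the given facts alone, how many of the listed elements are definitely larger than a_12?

The elements the relations force above a_12 are a_7, a_9, a_5, a_2 — no chain reaches any other.
That is 4.

4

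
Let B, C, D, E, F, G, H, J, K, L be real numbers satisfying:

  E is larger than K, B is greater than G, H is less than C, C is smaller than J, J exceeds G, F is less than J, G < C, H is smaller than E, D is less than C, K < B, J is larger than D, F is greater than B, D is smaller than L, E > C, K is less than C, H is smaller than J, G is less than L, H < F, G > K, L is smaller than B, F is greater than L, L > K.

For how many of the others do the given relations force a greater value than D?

The elements the relations force above D are L, C, B, F, J, E — no chain reaches any other.
That is 6.

6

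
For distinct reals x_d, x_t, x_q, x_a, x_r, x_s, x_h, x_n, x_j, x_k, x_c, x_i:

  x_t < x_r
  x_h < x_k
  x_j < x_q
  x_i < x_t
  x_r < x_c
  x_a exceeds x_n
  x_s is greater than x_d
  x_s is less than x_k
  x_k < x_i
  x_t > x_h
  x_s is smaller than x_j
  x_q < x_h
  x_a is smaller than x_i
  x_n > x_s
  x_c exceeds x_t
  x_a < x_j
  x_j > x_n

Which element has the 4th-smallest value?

x_a

The consecutive relations fix a unique order: x_d < x_s < x_n < x_a < x_j < x_q < x_h < x_k < x_i < x_t < x_r < x_c.
The 4th smallest is x_a.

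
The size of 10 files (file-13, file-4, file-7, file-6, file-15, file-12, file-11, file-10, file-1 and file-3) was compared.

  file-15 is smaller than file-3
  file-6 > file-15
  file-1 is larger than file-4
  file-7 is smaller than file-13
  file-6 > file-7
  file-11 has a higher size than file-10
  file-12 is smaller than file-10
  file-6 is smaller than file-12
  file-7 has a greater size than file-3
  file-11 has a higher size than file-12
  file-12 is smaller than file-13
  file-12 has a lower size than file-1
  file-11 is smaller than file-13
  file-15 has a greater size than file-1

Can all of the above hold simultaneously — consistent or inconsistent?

Chaining the given relations yields file-1 < file-15 < file-3 < file-7 < file-6 < file-12, so file-1 < file-12. But one relation states file-12 < file-1. These cannot both hold.

inconsistent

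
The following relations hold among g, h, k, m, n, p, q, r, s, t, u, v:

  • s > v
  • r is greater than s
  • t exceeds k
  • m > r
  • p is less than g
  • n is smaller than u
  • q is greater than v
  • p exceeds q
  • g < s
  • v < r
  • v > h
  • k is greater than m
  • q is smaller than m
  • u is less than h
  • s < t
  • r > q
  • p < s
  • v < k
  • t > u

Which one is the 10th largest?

The consecutive relations fix a unique order: n < u < h < v < q < p < g < s < r < m < k < t.
The 10th largest is h.

h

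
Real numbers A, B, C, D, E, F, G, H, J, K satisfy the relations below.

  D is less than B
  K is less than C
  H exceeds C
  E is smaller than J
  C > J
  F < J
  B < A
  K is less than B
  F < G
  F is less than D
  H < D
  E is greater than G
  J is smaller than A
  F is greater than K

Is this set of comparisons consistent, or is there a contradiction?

Every relation is compatible with K < F < G < E < J < C < H < D < B < A; the set is consistent.

consistent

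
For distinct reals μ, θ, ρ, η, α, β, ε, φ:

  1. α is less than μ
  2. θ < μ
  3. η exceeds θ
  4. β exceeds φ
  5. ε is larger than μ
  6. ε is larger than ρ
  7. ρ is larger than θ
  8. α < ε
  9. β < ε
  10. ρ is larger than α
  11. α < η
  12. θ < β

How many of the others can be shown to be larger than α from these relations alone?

4

Directly above α: μ, η, ρ, ε.
Nothing else is reachable above α; 4 in all.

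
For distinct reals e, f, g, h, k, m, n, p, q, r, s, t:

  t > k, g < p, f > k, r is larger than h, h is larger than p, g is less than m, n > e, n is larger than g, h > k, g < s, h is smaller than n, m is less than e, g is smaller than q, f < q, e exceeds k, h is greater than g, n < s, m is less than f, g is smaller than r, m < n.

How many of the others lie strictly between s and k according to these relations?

Chaining upward from k reaches: h, f, t, e, r, n, q.
Chaining downward from s reaches: g, m, p, h, e, n.
Strictly between k and s are those in both lists: h, e, n — 3 elements.

3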